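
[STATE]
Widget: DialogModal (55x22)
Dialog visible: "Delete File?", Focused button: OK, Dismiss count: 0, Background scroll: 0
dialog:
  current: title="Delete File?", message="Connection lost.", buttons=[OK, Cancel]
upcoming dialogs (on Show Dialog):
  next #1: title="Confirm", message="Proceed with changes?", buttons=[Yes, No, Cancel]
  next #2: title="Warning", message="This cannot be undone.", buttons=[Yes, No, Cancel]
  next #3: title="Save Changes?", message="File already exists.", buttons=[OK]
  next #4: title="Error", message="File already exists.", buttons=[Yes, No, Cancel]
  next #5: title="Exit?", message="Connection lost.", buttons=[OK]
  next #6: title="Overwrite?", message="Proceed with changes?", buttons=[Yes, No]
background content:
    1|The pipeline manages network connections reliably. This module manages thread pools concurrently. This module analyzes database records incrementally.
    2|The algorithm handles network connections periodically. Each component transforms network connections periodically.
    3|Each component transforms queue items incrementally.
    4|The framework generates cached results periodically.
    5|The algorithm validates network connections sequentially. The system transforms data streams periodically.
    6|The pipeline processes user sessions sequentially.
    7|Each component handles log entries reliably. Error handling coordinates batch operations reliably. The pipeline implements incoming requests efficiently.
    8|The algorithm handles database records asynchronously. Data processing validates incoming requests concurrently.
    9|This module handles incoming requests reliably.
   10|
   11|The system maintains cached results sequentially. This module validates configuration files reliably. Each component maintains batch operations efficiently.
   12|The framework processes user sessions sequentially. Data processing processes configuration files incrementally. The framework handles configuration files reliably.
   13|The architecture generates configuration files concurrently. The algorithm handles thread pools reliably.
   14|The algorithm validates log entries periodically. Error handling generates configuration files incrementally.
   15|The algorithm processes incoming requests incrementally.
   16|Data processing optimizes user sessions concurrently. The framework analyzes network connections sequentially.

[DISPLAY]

The pipeline manages network connections reliably. This
The algorithm handles network connections periodically.
Each component transforms queue items incrementally.   
The framework generates cached results periodically.   
The algorithm validates network connections sequentiall
The pipeline processes user sessions sequentially.     
Each component handles log entries reliably. Error hand
The algorithm handles database records asynchronously. 
This module handl┌──────────────────┐ reliably.        
                 │   Delete File?   │                  
The system mainta│ Connection lost. │equentially. This 
The framework pro│  [OK]  Cancel    │ sequentially. Dat
The architecture └──────────────────┘ion files concurre
The algorithm validates log entries periodically. Error
The algorithm processes incoming requests incrementally
Data processing optimizes user sessions concurrently. T
                                                       
                                                       
                                                       
                                                       
                                                       
                                                       


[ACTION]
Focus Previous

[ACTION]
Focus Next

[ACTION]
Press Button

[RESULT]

The pipeline manages network connections reliably. This
The algorithm handles network connections periodically.
Each component transforms queue items incrementally.   
The framework generates cached results periodically.   
The algorithm validates network connections sequentiall
The pipeline processes user sessions sequentially.     
Each component handles log entries reliably. Error hand
The algorithm handles database records asynchronously. 
This module handles incoming requests reliably.        
                                                       
The system maintains cached results sequentially. This 
The framework processes user sessions sequentially. Dat
The architecture generates configuration files concurre
The algorithm validates log entries periodically. Error
The algorithm processes incoming requests incrementally
Data processing optimizes user sessions concurrently. T
                                                       
                                                       
                                                       
                                                       
                                                       
                                                       


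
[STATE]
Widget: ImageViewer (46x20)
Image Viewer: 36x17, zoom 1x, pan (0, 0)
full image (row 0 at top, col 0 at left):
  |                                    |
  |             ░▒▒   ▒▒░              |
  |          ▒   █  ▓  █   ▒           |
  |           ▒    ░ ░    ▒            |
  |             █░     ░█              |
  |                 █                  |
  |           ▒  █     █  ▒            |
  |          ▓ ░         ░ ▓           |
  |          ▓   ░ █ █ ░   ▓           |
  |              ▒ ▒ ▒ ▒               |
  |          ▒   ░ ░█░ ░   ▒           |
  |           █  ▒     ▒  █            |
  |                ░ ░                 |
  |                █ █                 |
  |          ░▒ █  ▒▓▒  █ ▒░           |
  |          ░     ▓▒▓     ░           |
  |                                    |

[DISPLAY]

                                              
             ░▒▒   ▒▒░                        
          ▒   █  ▓  █   ▒                     
           ▒    ░ ░    ▒                      
             █░     ░█                        
                 █                            
           ▒  █     █  ▒                      
          ▓ ░         ░ ▓                     
          ▓   ░ █ █ ░   ▓                     
              ▒ ▒ ▒ ▒                         
          ▒   ░ ░█░ ░   ▒                     
           █  ▒     ▒  █                      
                ░ ░                           
                █ █                           
          ░▒ █  ▒▓▒  █ ▒░                     
          ░     ▓▒▓     ░                     
                                              
                                              
                                              
                                              


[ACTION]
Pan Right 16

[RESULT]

                                              
   ▒▒░                                        
 ▓  █   ▒                                     
░ ░    ▒                                      
    ░█                                        
 █                                            
    █  ▒                                      
      ░ ▓                                     
█ █ ░   ▓                                     
▒ ▒ ▒                                         
░█░ ░   ▒                                     
    ▒  █                                      
░ ░                                           
█ █                                           
▒▓▒  █ ▒░                                     
▓▒▓     ░                                     
                                              
                                              
                                              
                                              


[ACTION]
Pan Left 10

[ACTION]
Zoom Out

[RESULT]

                                              
       ░▒▒   ▒▒░                              
    ▒   █  ▓  █   ▒                           
     ▒    ░ ░    ▒                            
       █░     ░█                              
           █                                  
     ▒  █     █  ▒                            
    ▓ ░         ░ ▓                           
    ▓   ░ █ █ ░   ▓                           
        ▒ ▒ ▒ ▒                               
    ▒   ░ ░█░ ░   ▒                           
     █  ▒     ▒  █                            
          ░ ░                                 
          █ █                                 
    ░▒ █  ▒▓▒  █ ▒░                           
    ░     ▓▒▓     ░                           
                                              
                                              
                                              
                                              


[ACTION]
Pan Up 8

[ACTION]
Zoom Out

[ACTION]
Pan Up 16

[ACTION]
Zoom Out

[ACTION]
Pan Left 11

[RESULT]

                                              
             ░▒▒   ▒▒░                        
          ▒   █  ▓  █   ▒                     
           ▒    ░ ░    ▒                      
             █░     ░█                        
                 █                            
           ▒  █     █  ▒                      
          ▓ ░         ░ ▓                     
          ▓   ░ █ █ ░   ▓                     
              ▒ ▒ ▒ ▒                         
          ▒   ░ ░█░ ░   ▒                     
           █  ▒     ▒  █                      
                ░ ░                           
                █ █                           
          ░▒ █  ▒▓▒  █ ▒░                     
          ░     ▓▒▓     ░                     
                                              
                                              
                                              
                                              


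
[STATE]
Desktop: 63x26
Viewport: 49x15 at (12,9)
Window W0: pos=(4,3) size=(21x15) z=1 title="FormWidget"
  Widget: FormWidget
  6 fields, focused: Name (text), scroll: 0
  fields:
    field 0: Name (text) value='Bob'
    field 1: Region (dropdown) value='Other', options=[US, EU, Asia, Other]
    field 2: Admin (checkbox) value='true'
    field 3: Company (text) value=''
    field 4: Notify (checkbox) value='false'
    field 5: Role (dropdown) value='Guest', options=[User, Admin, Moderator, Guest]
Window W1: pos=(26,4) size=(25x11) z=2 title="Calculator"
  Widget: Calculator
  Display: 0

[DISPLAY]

ny:    [   ]┃ ┃│ 7 │ 8 │ 9 │ ÷ │      ┃          
y:     [ ]  ┃ ┃├───┼───┼───┼───┤      ┃          
       [Gu▼]┃ ┃│ 4 │ 5 │ 6 │ × │      ┃          
            ┃ ┃├───┼───┼───┼───┤      ┃          
            ┃ ┃│ 1 │ 2 │ 3 │ - │      ┃          
            ┃ ┗━━━━━━━━━━━━━━━━━━━━━━━┛          
            ┃                                    
            ┃                                    
━━━━━━━━━━━━┛                                    
                                                 
                                                 
                                                 
                                                 
                                                 
                                                 


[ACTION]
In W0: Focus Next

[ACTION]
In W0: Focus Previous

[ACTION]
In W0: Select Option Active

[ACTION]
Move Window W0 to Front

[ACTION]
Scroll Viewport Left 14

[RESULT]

    ┃  Company:    [   ]┃ ┃│ 7 │ 8 │ 9 │ ÷ │     
    ┃  Notify:     [ ]  ┃ ┃├───┼───┼───┼───┤     
    ┃  Role:       [Gu▼]┃ ┃│ 4 │ 5 │ 6 │ × │     
    ┃                   ┃ ┃├───┼───┼───┼───┤     
    ┃                   ┃ ┃│ 1 │ 2 │ 3 │ - │     
    ┃                   ┃ ┗━━━━━━━━━━━━━━━━━━━━━━
    ┃                   ┃                        
    ┃                   ┃                        
    ┗━━━━━━━━━━━━━━━━━━━┛                        
                                                 
                                                 
                                                 
                                                 
                                                 
                                                 


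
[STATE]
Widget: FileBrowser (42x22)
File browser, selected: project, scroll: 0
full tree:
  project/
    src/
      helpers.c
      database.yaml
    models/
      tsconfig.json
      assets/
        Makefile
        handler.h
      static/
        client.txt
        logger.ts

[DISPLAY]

> [-] project/                            
    [+] src/                              
    [+] models/                           
                                          
                                          
                                          
                                          
                                          
                                          
                                          
                                          
                                          
                                          
                                          
                                          
                                          
                                          
                                          
                                          
                                          
                                          
                                          


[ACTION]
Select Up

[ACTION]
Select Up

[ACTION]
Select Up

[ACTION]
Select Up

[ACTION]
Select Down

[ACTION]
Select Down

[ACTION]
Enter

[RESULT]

  [-] project/                            
    [+] src/                              
  > [-] models/                           
      tsconfig.json                       
      [+] assets/                         
      [+] static/                         
                                          
                                          
                                          
                                          
                                          
                                          
                                          
                                          
                                          
                                          
                                          
                                          
                                          
                                          
                                          
                                          


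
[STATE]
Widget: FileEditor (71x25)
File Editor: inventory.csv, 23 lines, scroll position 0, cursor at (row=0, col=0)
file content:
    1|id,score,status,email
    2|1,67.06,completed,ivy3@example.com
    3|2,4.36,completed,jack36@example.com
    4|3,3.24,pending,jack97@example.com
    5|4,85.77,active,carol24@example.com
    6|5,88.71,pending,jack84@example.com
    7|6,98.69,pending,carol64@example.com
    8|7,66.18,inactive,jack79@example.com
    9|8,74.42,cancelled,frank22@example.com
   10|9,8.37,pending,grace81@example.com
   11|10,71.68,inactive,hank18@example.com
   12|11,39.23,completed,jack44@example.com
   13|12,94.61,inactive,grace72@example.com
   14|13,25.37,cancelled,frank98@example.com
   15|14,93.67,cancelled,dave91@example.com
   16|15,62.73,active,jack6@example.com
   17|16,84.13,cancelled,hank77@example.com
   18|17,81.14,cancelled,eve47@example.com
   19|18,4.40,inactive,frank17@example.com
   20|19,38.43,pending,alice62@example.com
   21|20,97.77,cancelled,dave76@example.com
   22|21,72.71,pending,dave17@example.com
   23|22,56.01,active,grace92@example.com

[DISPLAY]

█d,score,status,email                                                 ▲
1,67.06,completed,ivy3@example.com                                    █
2,4.36,completed,jack36@example.com                                   ░
3,3.24,pending,jack97@example.com                                     ░
4,85.77,active,carol24@example.com                                    ░
5,88.71,pending,jack84@example.com                                    ░
6,98.69,pending,carol64@example.com                                   ░
7,66.18,inactive,jack79@example.com                                   ░
8,74.42,cancelled,frank22@example.com                                 ░
9,8.37,pending,grace81@example.com                                    ░
10,71.68,inactive,hank18@example.com                                  ░
11,39.23,completed,jack44@example.com                                 ░
12,94.61,inactive,grace72@example.com                                 ░
13,25.37,cancelled,frank98@example.com                                ░
14,93.67,cancelled,dave91@example.com                                 ░
15,62.73,active,jack6@example.com                                     ░
16,84.13,cancelled,hank77@example.com                                 ░
17,81.14,cancelled,eve47@example.com                                  ░
18,4.40,inactive,frank17@example.com                                  ░
19,38.43,pending,alice62@example.com                                  ░
20,97.77,cancelled,dave76@example.com                                 ░
21,72.71,pending,dave17@example.com                                   ░
22,56.01,active,grace92@example.com                                   ░
                                                                      ░
                                                                      ▼


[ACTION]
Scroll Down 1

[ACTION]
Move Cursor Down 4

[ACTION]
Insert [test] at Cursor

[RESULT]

id,score,status,email                                                 ▲
1,67.06,completed,ivy3@example.com                                    █
2,4.36,completed,jack36@example.com                                   ░
3,3.24,pending,jack97@example.com                                     ░
test█,85.77,active,carol24@example.com                                ░
5,88.71,pending,jack84@example.com                                    ░
6,98.69,pending,carol64@example.com                                   ░
7,66.18,inactive,jack79@example.com                                   ░
8,74.42,cancelled,frank22@example.com                                 ░
9,8.37,pending,grace81@example.com                                    ░
10,71.68,inactive,hank18@example.com                                  ░
11,39.23,completed,jack44@example.com                                 ░
12,94.61,inactive,grace72@example.com                                 ░
13,25.37,cancelled,frank98@example.com                                ░
14,93.67,cancelled,dave91@example.com                                 ░
15,62.73,active,jack6@example.com                                     ░
16,84.13,cancelled,hank77@example.com                                 ░
17,81.14,cancelled,eve47@example.com                                  ░
18,4.40,inactive,frank17@example.com                                  ░
19,38.43,pending,alice62@example.com                                  ░
20,97.77,cancelled,dave76@example.com                                 ░
21,72.71,pending,dave17@example.com                                   ░
22,56.01,active,grace92@example.com                                   ░
                                                                      ░
                                                                      ▼


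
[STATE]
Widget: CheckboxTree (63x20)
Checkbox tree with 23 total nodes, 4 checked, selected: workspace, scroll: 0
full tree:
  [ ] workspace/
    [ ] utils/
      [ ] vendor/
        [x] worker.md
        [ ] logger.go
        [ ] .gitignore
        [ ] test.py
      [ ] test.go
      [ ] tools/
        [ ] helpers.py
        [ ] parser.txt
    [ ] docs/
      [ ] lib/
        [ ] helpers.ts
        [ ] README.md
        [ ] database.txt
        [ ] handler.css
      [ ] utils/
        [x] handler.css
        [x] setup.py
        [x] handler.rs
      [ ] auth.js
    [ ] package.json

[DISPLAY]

>[-] workspace/                                                
   [-] utils/                                                  
     [-] vendor/                                               
       [x] worker.md                                           
       [ ] logger.go                                           
       [ ] .gitignore                                          
       [ ] test.py                                             
     [ ] test.go                                               
     [ ] tools/                                                
       [ ] helpers.py                                          
       [ ] parser.txt                                          
   [-] docs/                                                   
     [ ] lib/                                                  
       [ ] helpers.ts                                          
       [ ] README.md                                           
       [ ] database.txt                                        
       [ ] handler.css                                         
     [x] utils/                                                
       [x] handler.css                                         
       [x] setup.py                                            


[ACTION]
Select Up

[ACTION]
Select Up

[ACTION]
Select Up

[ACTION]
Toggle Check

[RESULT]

>[x] workspace/                                                
   [x] utils/                                                  
     [x] vendor/                                               
       [x] worker.md                                           
       [x] logger.go                                           
       [x] .gitignore                                          
       [x] test.py                                             
     [x] test.go                                               
     [x] tools/                                                
       [x] helpers.py                                          
       [x] parser.txt                                          
   [x] docs/                                                   
     [x] lib/                                                  
       [x] helpers.ts                                          
       [x] README.md                                           
       [x] database.txt                                        
       [x] handler.css                                         
     [x] utils/                                                
       [x] handler.css                                         
       [x] setup.py                                            


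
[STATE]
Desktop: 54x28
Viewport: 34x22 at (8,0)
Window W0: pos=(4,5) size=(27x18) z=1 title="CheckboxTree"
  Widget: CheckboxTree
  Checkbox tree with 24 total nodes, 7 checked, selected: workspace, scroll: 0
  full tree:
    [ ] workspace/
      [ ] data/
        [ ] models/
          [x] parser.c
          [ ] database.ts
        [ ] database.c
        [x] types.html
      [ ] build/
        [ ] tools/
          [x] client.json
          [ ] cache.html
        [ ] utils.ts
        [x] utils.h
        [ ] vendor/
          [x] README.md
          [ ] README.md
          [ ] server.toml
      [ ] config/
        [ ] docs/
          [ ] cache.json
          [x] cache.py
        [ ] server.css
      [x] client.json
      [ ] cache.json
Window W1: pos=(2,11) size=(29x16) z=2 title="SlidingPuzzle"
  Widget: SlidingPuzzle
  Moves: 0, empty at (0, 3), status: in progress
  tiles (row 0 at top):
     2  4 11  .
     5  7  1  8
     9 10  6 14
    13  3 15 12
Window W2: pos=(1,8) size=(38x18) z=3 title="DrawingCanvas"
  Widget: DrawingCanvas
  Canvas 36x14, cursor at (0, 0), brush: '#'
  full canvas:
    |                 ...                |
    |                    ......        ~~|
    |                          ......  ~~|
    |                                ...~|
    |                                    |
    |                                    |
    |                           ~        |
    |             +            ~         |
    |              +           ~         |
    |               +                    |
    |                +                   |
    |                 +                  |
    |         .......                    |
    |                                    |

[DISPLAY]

                                  
                                  
                                  
                                  
                                  
━━━━━━━━━━━━━━━━━━━━━━┓           
eckboxTree            ┃           
──────────────────────┨           
━━━━━━━━━━━━━━━━━━━━━━━━━━━━━━┓   
ngCanvas                      ┃   
──────────────────────────────┨   
           ...                ┃   
              ......        ~~┃   
                    ......  ~~┃   
                          ...~┃   
                              ┃   
                              ┃   
                     ~        ┃   
       +            ~         ┃   
        +           ~         ┃   
         +                    ┃   
          +                   ┃   


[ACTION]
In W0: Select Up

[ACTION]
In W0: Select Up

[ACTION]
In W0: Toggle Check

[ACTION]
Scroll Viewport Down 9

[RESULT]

eckboxTree            ┃           
──────────────────────┨           
━━━━━━━━━━━━━━━━━━━━━━━━━━━━━━┓   
ngCanvas                      ┃   
──────────────────────────────┨   
           ...                ┃   
              ......        ~~┃   
                    ......  ~~┃   
                          ...~┃   
                              ┃   
                              ┃   
                     ~        ┃   
       +            ~         ┃   
        +           ~         ┃   
         +                    ┃   
          +                   ┃   
           +                  ┃   
   .......                    ┃   
                              ┃   
━━━━━━━━━━━━━━━━━━━━━━━━━━━━━━┛   
━━━━━━━━━━━━━━━━━━━━━━┛           
                                  


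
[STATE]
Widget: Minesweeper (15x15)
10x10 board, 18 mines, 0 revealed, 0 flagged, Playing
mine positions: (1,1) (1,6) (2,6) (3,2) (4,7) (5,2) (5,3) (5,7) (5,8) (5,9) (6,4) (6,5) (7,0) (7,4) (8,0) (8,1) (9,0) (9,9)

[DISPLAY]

■■■■■■■■■■     
■■■■■■■■■■     
■■■■■■■■■■     
■■■■■■■■■■     
■■■■■■■■■■     
■■■■■■■■■■     
■■■■■■■■■■     
■■■■■■■■■■     
■■■■■■■■■■     
■■■■■■■■■■     
               
               
               
               
               


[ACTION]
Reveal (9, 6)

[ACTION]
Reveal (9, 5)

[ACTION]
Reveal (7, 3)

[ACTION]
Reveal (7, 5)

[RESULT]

■■■■■■■■■■     
■■■■■■■■■■     
■■■■■■■■■■     
■■■■■■■■■■     
■■■■■■■■■■     
■■■■■■■■■■     
■■■■■■2232     
■■■2■31        
■■1111  11     
■■1     1■     
               
               
               
               
               


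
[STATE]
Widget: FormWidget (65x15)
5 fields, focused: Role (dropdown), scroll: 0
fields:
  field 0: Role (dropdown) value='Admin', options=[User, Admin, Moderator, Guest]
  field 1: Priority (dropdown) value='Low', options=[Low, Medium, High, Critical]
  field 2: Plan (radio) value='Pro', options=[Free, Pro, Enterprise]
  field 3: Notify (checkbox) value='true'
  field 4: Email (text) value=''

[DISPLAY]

> Role:       [Admin                                           ▼]
  Priority:   [Low                                             ▼]
  Plan:       ( ) Free  (●) Pro  ( ) Enterprise                  
  Notify:     [x]                                                
  Email:      [                                                 ]
                                                                 
                                                                 
                                                                 
                                                                 
                                                                 
                                                                 
                                                                 
                                                                 
                                                                 
                                                                 


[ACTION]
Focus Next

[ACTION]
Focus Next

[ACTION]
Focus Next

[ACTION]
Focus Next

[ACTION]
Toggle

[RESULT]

  Role:       [Admin                                           ▼]
  Priority:   [Low                                             ▼]
  Plan:       ( ) Free  (●) Pro  ( ) Enterprise                  
  Notify:     [x]                                                
> Email:      [                                                 ]
                                                                 
                                                                 
                                                                 
                                                                 
                                                                 
                                                                 
                                                                 
                                                                 
                                                                 
                                                                 


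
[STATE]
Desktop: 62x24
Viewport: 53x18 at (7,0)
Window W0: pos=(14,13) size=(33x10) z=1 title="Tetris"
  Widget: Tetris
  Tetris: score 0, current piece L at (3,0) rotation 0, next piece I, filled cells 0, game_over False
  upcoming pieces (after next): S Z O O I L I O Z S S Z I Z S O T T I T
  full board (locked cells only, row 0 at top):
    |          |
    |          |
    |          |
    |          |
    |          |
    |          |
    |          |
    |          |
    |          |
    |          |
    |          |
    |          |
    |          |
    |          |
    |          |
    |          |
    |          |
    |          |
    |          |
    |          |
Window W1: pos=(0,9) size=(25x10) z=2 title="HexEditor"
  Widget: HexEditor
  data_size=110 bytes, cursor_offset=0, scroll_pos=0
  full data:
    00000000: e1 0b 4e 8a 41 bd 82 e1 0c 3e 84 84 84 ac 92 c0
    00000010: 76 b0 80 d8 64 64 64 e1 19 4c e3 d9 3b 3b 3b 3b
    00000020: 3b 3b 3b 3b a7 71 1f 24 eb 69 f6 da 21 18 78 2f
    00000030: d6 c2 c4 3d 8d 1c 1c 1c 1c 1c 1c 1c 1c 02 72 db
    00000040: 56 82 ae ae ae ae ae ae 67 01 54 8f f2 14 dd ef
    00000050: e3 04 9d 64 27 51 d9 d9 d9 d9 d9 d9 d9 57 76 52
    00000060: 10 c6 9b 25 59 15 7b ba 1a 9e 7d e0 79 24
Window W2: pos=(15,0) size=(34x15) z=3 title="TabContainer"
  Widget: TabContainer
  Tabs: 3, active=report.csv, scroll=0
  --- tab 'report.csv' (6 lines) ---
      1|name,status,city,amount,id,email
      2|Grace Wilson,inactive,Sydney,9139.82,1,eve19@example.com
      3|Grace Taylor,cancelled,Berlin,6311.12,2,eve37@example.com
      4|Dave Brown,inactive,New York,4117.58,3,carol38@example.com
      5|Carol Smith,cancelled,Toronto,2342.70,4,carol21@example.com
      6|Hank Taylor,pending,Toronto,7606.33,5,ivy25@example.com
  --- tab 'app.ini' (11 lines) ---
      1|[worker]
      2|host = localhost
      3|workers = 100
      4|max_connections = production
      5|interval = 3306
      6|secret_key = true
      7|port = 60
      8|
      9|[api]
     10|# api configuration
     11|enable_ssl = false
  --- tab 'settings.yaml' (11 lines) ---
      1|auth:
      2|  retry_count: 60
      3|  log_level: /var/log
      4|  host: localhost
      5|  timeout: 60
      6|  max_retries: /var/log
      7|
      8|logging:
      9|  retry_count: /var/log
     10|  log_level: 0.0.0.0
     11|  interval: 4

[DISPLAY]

        ┏━━━━━━━━━━━━━━━━━━━━━━━━━━━━━━━━┓           
        ┃ TabContainer                   ┃           
        ┠────────────────────────────────┨           
        ┃[report.csv]│ app.ini │ settings┃           
        ┃────────────────────────────────┃           
        ┃name,status,city,amount,id,email┃           
        ┃Grace Wilson,inactive,Sydney,913┃           
        ┃Grace Taylor,cancelled,Berlin,63┃           
        ┃Dave Brown,inactive,New York,411┃           
━━━━━━━━┃Carol Smith,cancelled,Toronto,23┃           
itor    ┃Hank Taylor,pending,Toronto,7606┃           
────────┃                                ┃           
00  E1 0┃                                ┃           
10  76 b┃                                ┃           
20  3b 3┗━━━━━━━━━━━━━━━━━━━━━━━━━━━━━━━━┛           
30  d6 c2 c4 3d 8┃─────────────────────┨             
40  56 82 ae ae a┃│Next:               ┃             
50  e3 04 9d 64 2┃│████                ┃             


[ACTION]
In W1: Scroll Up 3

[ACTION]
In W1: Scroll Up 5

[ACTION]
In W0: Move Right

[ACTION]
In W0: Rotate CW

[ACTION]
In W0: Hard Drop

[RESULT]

        ┏━━━━━━━━━━━━━━━━━━━━━━━━━━━━━━━━┓           
        ┃ TabContainer                   ┃           
        ┠────────────────────────────────┨           
        ┃[report.csv]│ app.ini │ settings┃           
        ┃────────────────────────────────┃           
        ┃name,status,city,amount,id,email┃           
        ┃Grace Wilson,inactive,Sydney,913┃           
        ┃Grace Taylor,cancelled,Berlin,63┃           
        ┃Dave Brown,inactive,New York,411┃           
━━━━━━━━┃Carol Smith,cancelled,Toronto,23┃           
itor    ┃Hank Taylor,pending,Toronto,7606┃           
────────┃                                ┃           
00  E1 0┃                                ┃           
10  76 b┃                                ┃           
20  3b 3┗━━━━━━━━━━━━━━━━━━━━━━━━━━━━━━━━┛           
30  d6 c2 c4 3d 8┃─────────────────────┨             
40  56 82 ae ae a┃│Next:               ┃             
50  e3 04 9d 64 2┃│ ░░                 ┃             


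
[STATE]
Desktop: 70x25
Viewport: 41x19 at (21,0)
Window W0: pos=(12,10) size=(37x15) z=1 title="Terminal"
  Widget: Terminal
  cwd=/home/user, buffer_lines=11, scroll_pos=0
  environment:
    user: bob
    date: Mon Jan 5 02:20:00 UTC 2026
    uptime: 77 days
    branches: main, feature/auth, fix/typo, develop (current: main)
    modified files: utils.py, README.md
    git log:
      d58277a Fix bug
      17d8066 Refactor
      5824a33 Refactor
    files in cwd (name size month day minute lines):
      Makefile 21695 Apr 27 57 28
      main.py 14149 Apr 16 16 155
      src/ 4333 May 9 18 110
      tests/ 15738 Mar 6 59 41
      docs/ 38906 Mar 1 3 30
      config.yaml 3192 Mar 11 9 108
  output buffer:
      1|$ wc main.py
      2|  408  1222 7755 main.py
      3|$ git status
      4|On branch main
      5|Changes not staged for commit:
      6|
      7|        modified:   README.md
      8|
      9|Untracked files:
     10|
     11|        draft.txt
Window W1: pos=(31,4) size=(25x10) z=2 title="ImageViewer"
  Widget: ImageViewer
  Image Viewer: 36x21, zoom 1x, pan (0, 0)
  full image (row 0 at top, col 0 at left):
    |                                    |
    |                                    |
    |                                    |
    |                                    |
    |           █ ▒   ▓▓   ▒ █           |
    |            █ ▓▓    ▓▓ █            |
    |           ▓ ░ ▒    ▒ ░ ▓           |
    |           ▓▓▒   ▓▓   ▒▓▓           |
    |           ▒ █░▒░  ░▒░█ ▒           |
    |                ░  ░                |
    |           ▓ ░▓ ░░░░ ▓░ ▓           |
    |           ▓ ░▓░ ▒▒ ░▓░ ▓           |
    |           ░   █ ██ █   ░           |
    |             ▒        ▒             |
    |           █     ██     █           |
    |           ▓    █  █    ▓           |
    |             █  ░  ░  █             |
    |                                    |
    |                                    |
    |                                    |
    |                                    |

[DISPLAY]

                                         
                                         
                                         
                                         
          ┏━━━━━━━━━━━━━━━━━━━━━━━┓      
          ┃ ImageViewer           ┃      
          ┠───────────────────────┨      
          ┃                       ┃      
          ┃                       ┃      
          ┃                       ┃      
━━━━━━━━━━┃                       ┃      
l         ┃           █ ▒   ▓▓   ▒┃      
──────────┃            █ ▓▓    ▓▓ ┃      
n.py      ┗━━━━━━━━━━━━━━━━━━━━━━━┛      
222 7755 main.py           ┃             
atus                       ┃             
h main                     ┃             
not staged for commit:     ┃             
                           ┃             


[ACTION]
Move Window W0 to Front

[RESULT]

                                         
                                         
                                         
                                         
          ┏━━━━━━━━━━━━━━━━━━━━━━━┓      
          ┃ ImageViewer           ┃      
          ┠───────────────────────┨      
          ┃                       ┃      
          ┃                       ┃      
          ┃                       ┃      
━━━━━━━━━━━━━━━━━━━━━━━━━━━┓      ┃      
l                          ┃▓▓   ▒┃      
───────────────────────────┨   ▓▓ ┃      
n.py                       ┃━━━━━━┛      
222 7755 main.py           ┃             
atus                       ┃             
h main                     ┃             
not staged for commit:     ┃             
                           ┃             


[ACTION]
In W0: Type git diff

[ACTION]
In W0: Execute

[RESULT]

                                         
                                         
                                         
                                         
          ┏━━━━━━━━━━━━━━━━━━━━━━━┓      
          ┃ ImageViewer           ┃      
          ┠───────────────────────┨      
          ┃                       ┃      
          ┃                       ┃      
          ┃                       ┃      
━━━━━━━━━━━━━━━━━━━━━━━━━━━┓      ┃      
l                          ┃▓▓   ▒┃      
───────────────────────────┨   ▓▓ ┃      
d files:                   ┃━━━━━━┛      
                           ┃             
draft.txt                  ┃             
ff                         ┃             
it a/main.py b/main.py     ┃             
in.py                      ┃             
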